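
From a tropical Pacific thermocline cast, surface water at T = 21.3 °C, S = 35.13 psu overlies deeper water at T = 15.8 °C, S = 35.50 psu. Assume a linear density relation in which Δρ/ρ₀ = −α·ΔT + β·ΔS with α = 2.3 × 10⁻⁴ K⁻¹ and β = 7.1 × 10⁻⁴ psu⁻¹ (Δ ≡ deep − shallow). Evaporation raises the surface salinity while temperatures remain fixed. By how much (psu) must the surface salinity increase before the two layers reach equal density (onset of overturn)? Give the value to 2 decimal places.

Neutral buoyancy requires −α(T_deep − T_surf) + β(S_deep − S_surf′) = 0.
S_surf′ = S_deep − (α/β)·ΔT = 35.50 − (2.3 × 10⁻⁴/7.1 × 10⁻⁴)·(-5.5) = 37.2817 psu.
Increase required: 37.2817 − 35.13 = 2.1517 psu.

2.15 psu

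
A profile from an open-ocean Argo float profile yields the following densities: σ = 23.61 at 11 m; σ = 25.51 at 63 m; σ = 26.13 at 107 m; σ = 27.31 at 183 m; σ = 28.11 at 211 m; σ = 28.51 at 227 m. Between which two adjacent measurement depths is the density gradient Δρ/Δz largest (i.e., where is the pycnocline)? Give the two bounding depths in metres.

11–63 m

Compute the density gradient over each adjacent pair:
  11–63 m: Δρ/Δz = 1.90/52 = 0.037 kg m⁻⁴
  63–107 m: Δρ/Δz = 0.62/44 = 0.014 kg m⁻⁴
  107–183 m: Δρ/Δz = 1.18/76 = 0.016 kg m⁻⁴
  183–211 m: Δρ/Δz = 0.80/28 = 0.029 kg m⁻⁴
  211–227 m: Δρ/Δz = 0.40/16 = 0.025 kg m⁻⁴
The largest gradient is in the 11–63 m interval — the pycnocline.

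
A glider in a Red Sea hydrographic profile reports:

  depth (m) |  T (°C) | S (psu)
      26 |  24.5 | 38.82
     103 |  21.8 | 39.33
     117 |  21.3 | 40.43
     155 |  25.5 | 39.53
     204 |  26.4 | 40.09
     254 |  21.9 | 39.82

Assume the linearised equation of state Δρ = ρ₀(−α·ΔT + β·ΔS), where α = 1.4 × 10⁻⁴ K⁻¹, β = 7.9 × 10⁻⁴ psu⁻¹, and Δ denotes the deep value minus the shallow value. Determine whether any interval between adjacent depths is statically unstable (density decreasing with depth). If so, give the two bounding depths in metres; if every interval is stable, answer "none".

117–155 m

Evaluate Δρ/ρ₀ = −αΔT + βΔS across each adjacent pair:
  26–103 m: −αΔT+βΔS = −(1.4 × 10⁻⁴)(-2.7)+(7.9 × 10⁻⁴)(+0.51) = 7.8 × 10⁻⁴ → stable
  103–117 m: −αΔT+βΔS = −(1.4 × 10⁻⁴)(-0.5)+(7.9 × 10⁻⁴)(+1.10) = 9.4 × 10⁻⁴ → stable
  117–155 m: −αΔT+βΔS = −(1.4 × 10⁻⁴)(+4.2)+(7.9 × 10⁻⁴)(-0.90) = -1.3 × 10⁻³ → UNSTABLE
  155–204 m: −αΔT+βΔS = −(1.4 × 10⁻⁴)(+0.9)+(7.9 × 10⁻⁴)(+0.56) = 3.2 × 10⁻⁴ → stable
  204–254 m: −αΔT+βΔS = −(1.4 × 10⁻⁴)(-4.5)+(7.9 × 10⁻⁴)(-0.27) = 4.2 × 10⁻⁴ → stable
The 117–155 m interval has Δρ < 0: lighter water underlies denser water.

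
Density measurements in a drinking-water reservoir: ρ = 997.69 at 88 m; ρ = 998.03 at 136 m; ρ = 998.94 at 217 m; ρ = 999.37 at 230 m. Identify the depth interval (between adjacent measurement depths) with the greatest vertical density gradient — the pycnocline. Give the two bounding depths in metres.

217–230 m

Compute the density gradient over each adjacent pair:
  88–136 m: Δρ/Δz = 0.34/48 = 7.1 × 10⁻³ kg m⁻⁴
  136–217 m: Δρ/Δz = 0.91/81 = 0.011 kg m⁻⁴
  217–230 m: Δρ/Δz = 0.43/13 = 0.033 kg m⁻⁴
The largest gradient is in the 217–230 m interval — the pycnocline.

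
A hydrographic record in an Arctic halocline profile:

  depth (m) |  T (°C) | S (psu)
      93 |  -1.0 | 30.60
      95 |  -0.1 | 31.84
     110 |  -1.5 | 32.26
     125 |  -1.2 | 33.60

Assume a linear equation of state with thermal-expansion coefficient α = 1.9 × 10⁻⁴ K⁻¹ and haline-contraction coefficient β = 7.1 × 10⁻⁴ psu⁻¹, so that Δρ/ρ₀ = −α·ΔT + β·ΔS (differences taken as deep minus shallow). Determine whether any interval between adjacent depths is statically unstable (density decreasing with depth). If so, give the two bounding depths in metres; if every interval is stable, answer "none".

Evaluate Δρ/ρ₀ = −αΔT + βΔS across each adjacent pair:
  93–95 m: −αΔT+βΔS = −(1.9 × 10⁻⁴)(+0.9)+(7.1 × 10⁻⁴)(+1.24) = 7.1 × 10⁻⁴ → stable
  95–110 m: −αΔT+βΔS = −(1.9 × 10⁻⁴)(-1.4)+(7.1 × 10⁻⁴)(+0.42) = 5.6 × 10⁻⁴ → stable
  110–125 m: −αΔT+βΔS = −(1.9 × 10⁻⁴)(+0.3)+(7.1 × 10⁻⁴)(+1.34) = 8.9 × 10⁻⁴ → stable
Every interval has Δρ > 0: the column is stably stratified throughout.

none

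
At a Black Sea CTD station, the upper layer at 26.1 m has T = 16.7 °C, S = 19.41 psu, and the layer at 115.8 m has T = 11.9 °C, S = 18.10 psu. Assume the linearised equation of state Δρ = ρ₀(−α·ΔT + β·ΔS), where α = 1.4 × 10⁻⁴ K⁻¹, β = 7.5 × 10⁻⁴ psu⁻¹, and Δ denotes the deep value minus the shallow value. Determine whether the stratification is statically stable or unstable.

unstable

ΔT = 11.9 − 16.7 = -4.8 K and ΔS = 18.10 − 19.41 = -1.31 psu (deep − shallow).
−αΔT = 6.72 × 10⁻⁴; βΔS = -9.825 × 10⁻⁴; sum Δρ/ρ₀ = -3.105 × 10⁻⁴.
Δρ/ρ₀ < 0, so Δρ < 0: deeper water is lighter → statically unstable; the column would overturn.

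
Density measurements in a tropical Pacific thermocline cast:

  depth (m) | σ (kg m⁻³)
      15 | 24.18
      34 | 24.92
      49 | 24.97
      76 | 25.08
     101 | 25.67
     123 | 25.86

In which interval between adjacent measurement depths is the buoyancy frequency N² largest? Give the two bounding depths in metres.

Compute the density gradient over each adjacent pair:
  15–34 m: Δρ/Δz = 0.74/19 = 0.039 kg m⁻⁴
  34–49 m: Δρ/Δz = 0.05/15 = 3.3 × 10⁻³ kg m⁻⁴
  49–76 m: Δρ/Δz = 0.11/27 = 4.1 × 10⁻³ kg m⁻⁴
  76–101 m: Δρ/Δz = 0.59/25 = 0.024 kg m⁻⁴
  101–123 m: Δρ/Δz = 0.19/22 = 8.6 × 10⁻³ kg m⁻⁴
The largest gradient is in the 15–34 m interval — the pycnocline.

15–34 m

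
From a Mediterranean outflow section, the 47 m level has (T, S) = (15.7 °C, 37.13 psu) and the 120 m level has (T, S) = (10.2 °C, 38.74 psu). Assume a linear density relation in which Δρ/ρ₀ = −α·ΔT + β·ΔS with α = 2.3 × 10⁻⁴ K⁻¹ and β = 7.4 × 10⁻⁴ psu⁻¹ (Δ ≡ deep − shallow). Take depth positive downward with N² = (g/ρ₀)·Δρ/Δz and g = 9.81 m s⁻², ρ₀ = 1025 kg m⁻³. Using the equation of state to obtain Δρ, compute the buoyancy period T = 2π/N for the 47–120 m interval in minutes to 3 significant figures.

5.76 min

ΔT = -5.5 K, ΔS = +1.61 psu (deep − shallow).
Δρ/ρ₀ = −αΔT + βΔS = 1.265 × 10⁻³ + 1.1914 × 10⁻³ = 2.4564 × 10⁻³, so Δρ ≈ 2.518 kg m⁻³.
N² = (g/ρ₀)·Δρ/Δz = g·(Δρ/ρ₀)/Δz = 9.81 × 2.4564 × 10⁻³ / 73 = 3.3010 × 10⁻⁴ s⁻².
N = √(3.3010 × 10⁻⁴) = 0.018169 rad s⁻¹ → T = 2π/N = 345.82 s = 5.7637 min ≈ 5.76 min.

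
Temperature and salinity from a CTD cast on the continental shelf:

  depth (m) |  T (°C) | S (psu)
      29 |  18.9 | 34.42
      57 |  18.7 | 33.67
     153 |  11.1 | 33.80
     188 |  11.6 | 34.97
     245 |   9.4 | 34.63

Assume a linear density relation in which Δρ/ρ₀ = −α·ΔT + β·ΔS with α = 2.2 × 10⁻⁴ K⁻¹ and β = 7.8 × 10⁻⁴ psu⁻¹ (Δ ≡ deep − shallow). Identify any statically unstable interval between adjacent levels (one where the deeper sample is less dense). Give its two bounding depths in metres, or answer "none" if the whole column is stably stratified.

29–57 m

Evaluate Δρ/ρ₀ = −αΔT + βΔS across each adjacent pair:
  29–57 m: −αΔT+βΔS = −(2.2 × 10⁻⁴)(-0.2)+(7.8 × 10⁻⁴)(-0.75) = -5.4 × 10⁻⁴ → UNSTABLE
  57–153 m: −αΔT+βΔS = −(2.2 × 10⁻⁴)(-7.6)+(7.8 × 10⁻⁴)(+0.13) = 1.8 × 10⁻³ → stable
  153–188 m: −αΔT+βΔS = −(2.2 × 10⁻⁴)(+0.5)+(7.8 × 10⁻⁴)(+1.17) = 8.0 × 10⁻⁴ → stable
  188–245 m: −αΔT+βΔS = −(2.2 × 10⁻⁴)(-2.2)+(7.8 × 10⁻⁴)(-0.34) = 2.2 × 10⁻⁴ → stable
The 29–57 m interval has Δρ < 0: lighter water underlies denser water.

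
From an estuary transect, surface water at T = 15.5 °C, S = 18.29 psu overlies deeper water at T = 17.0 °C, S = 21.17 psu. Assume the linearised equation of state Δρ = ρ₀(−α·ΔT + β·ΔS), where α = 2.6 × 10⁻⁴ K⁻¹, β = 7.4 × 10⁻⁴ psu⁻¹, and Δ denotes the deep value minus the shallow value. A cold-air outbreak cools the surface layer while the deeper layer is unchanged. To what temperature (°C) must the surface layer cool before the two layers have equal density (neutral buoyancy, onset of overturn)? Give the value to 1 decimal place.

8.8 °C

Neutral buoyancy requires Δρ = 0, i.e. −α(T_deep − T_surf′) + β(S_deep − S_surf) = 0.
T_surf′ = T_deep − (β/α)·ΔS = 17.0 − (7.4 × 10⁻⁴/2.6 × 10⁻⁴)·(+2.88) = 8.803 °C.
Cooling required: 15.5 − (8.803) = 6.697 °C.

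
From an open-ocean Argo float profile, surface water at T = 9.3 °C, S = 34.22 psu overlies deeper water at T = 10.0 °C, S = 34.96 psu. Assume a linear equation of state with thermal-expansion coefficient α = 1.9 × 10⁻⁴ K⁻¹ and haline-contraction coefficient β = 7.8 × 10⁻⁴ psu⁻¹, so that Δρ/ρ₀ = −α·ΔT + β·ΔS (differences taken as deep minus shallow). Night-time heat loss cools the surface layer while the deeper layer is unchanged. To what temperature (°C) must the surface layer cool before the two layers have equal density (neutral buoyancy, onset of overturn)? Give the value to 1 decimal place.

7.0 °C

Neutral buoyancy requires Δρ = 0, i.e. −α(T_deep − T_surf′) + β(S_deep − S_surf) = 0.
T_surf′ = T_deep − (β/α)·ΔS = 10.0 − (7.8 × 10⁻⁴/1.9 × 10⁻⁴)·(+0.74) = 6.962 °C.
Cooling required: 9.3 − (6.962) = 2.338 °C.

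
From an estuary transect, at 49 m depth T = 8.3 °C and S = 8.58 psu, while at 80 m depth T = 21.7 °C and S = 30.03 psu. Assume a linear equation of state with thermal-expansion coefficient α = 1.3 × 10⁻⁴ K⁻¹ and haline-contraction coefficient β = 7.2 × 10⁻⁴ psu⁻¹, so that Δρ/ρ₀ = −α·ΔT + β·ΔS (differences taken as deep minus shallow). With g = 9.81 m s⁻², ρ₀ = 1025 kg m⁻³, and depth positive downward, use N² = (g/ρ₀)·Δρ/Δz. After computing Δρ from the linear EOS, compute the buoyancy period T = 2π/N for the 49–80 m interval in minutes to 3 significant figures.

ΔT = +13.4 K, ΔS = +21.45 psu (deep − shallow).
Δρ/ρ₀ = −αΔT + βΔS = -1.742 × 10⁻³ + 0.015444 = 0.013702, so Δρ ≈ 14.04 kg m⁻³.
N² = (g/ρ₀)·Δρ/Δz = g·(Δρ/ρ₀)/Δz = 9.81 × 0.013702 / 31 = 4.3360 × 10⁻³ s⁻².
N = √(4.3360 × 10⁻³) = 0.065848 rad s⁻¹ → T = 2π/N = 95.420 s = 1.5903 min ≈ 1.59 min.

1.59 min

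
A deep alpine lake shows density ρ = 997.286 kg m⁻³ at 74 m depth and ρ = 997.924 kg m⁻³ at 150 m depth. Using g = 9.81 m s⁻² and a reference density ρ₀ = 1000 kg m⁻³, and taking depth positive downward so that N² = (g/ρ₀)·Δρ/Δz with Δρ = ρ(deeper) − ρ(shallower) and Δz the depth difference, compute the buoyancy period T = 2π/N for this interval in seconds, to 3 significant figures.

692 s

Δρ = 997.924 − 997.286 = 0.638 kg m⁻³ over Δz = 150 − 74 = 76 m.
N² = (9.81/1000) × (0.638/76) = 8.2352 × 10⁻⁵ s⁻².
N = √(8.2352 × 10⁻⁵) = 9.0748 × 10⁻³ rad s⁻¹, so T = 2π/N = 692.38 s ≈ 692 s.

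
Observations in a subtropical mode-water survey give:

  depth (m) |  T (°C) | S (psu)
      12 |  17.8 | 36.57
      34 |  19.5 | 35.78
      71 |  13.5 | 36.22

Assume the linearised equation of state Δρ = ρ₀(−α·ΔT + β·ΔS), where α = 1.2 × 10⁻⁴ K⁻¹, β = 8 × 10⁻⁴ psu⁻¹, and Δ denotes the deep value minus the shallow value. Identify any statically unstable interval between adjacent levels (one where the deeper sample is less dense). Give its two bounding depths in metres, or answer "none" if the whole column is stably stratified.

12–34 m

Evaluate Δρ/ρ₀ = −αΔT + βΔS across each adjacent pair:
  12–34 m: −αΔT+βΔS = −(1.2 × 10⁻⁴)(+1.7)+(8 × 10⁻⁴)(-0.79) = -8.4 × 10⁻⁴ → UNSTABLE
  34–71 m: −αΔT+βΔS = −(1.2 × 10⁻⁴)(-6.0)+(8 × 10⁻⁴)(+0.44) = 1.1 × 10⁻³ → stable
The 12–34 m interval has Δρ < 0: lighter water underlies denser water.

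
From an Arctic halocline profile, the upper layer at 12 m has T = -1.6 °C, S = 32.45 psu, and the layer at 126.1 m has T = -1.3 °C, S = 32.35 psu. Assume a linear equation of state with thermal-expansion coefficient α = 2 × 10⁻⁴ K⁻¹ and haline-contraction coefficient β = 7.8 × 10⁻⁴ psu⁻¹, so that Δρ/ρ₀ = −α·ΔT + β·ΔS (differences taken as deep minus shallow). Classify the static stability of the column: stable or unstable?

ΔT = -1.3 − -1.6 = +0.3 K and ΔS = 32.35 − 32.45 = -0.10 psu (deep − shallow).
−αΔT = -6.00 × 10⁻⁵; βΔS = -7.80 × 10⁻⁵; sum Δρ/ρ₀ = -1.38 × 10⁻⁴.
Δρ/ρ₀ < 0, so Δρ < 0: deeper water is lighter → statically unstable; the column would overturn.

unstable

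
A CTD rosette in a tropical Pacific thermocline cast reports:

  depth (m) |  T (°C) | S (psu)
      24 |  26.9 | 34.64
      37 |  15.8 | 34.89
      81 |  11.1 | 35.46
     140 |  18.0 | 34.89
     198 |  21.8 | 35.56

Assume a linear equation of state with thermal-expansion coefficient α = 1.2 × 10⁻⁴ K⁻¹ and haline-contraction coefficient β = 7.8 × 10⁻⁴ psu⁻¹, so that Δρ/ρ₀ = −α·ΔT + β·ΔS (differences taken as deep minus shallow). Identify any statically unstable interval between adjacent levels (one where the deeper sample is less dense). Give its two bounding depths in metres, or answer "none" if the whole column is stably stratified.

81–140 m

Evaluate Δρ/ρ₀ = −αΔT + βΔS across each adjacent pair:
  24–37 m: −αΔT+βΔS = −(1.2 × 10⁻⁴)(-11.1)+(7.8 × 10⁻⁴)(+0.25) = 1.5 × 10⁻³ → stable
  37–81 m: −αΔT+βΔS = −(1.2 × 10⁻⁴)(-4.7)+(7.8 × 10⁻⁴)(+0.57) = 1.0 × 10⁻³ → stable
  81–140 m: −αΔT+βΔS = −(1.2 × 10⁻⁴)(+6.9)+(7.8 × 10⁻⁴)(-0.57) = -1.3 × 10⁻³ → UNSTABLE
  140–198 m: −αΔT+βΔS = −(1.2 × 10⁻⁴)(+3.8)+(7.8 × 10⁻⁴)(+0.67) = 6.7 × 10⁻⁵ → stable
The 81–140 m interval has Δρ < 0: lighter water underlies denser water.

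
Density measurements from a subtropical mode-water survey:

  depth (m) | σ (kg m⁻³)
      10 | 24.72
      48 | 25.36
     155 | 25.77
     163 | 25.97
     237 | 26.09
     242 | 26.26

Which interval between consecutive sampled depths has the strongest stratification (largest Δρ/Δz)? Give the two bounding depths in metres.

237–242 m

Compute the density gradient over each adjacent pair:
  10–48 m: Δρ/Δz = 0.64/38 = 0.017 kg m⁻⁴
  48–155 m: Δρ/Δz = 0.41/107 = 3.8 × 10⁻³ kg m⁻⁴
  155–163 m: Δρ/Δz = 0.20/8 = 0.025 kg m⁻⁴
  163–237 m: Δρ/Δz = 0.12/74 = 1.6 × 10⁻³ kg m⁻⁴
  237–242 m: Δρ/Δz = 0.17/5 = 0.034 kg m⁻⁴
The largest gradient is in the 237–242 m interval — the pycnocline.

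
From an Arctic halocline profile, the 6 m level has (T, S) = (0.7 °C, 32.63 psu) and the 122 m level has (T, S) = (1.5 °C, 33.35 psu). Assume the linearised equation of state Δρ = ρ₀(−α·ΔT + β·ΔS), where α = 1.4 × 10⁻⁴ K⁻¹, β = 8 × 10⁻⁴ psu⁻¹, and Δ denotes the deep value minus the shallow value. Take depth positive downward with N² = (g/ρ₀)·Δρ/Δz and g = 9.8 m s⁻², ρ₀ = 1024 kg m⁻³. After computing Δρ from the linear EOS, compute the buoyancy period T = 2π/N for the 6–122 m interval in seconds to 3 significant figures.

1.00 × 10³ s

ΔT = +0.8 K, ΔS = +0.72 psu (deep − shallow).
Δρ/ρ₀ = −αΔT + βΔS = -1.12 × 10⁻⁴ + 5.76 × 10⁻⁴ = 4.64 × 10⁻⁴, so Δρ ≈ 0.4751 kg m⁻³.
N² = (g/ρ₀)·Δρ/Δz = g·(Δρ/ρ₀)/Δz = 9.8 × 4.64 × 10⁻⁴ / 116 = 3.9200 × 10⁻⁵ s⁻².
N = √(3.9200 × 10⁻⁵) = 6.2610 × 10⁻³ rad s⁻¹ → T = 2π/N = 1.0035 × 10³ s ≈ 1.00 × 10³ s.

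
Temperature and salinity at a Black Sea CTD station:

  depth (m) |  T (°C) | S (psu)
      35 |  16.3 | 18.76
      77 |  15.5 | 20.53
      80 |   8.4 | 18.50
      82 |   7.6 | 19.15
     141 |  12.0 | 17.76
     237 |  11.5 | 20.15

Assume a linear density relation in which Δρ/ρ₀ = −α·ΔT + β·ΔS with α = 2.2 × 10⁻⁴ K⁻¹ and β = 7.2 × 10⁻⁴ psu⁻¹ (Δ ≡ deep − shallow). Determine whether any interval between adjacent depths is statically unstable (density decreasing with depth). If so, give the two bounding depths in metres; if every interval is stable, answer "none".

82–141 m

Evaluate Δρ/ρ₀ = −αΔT + βΔS across each adjacent pair:
  35–77 m: −αΔT+βΔS = −(2.2 × 10⁻⁴)(-0.8)+(7.2 × 10⁻⁴)(+1.77) = 1.5 × 10⁻³ → stable
  77–80 m: −αΔT+βΔS = −(2.2 × 10⁻⁴)(-7.1)+(7.2 × 10⁻⁴)(-2.03) = 1.0 × 10⁻⁴ → stable
  80–82 m: −αΔT+βΔS = −(2.2 × 10⁻⁴)(-0.8)+(7.2 × 10⁻⁴)(+0.65) = 6.4 × 10⁻⁴ → stable
  82–141 m: −αΔT+βΔS = −(2.2 × 10⁻⁴)(+4.4)+(7.2 × 10⁻⁴)(-1.39) = -2.0 × 10⁻³ → UNSTABLE
  141–237 m: −αΔT+βΔS = −(2.2 × 10⁻⁴)(-0.5)+(7.2 × 10⁻⁴)(+2.39) = 1.8 × 10⁻³ → stable
The 82–141 m interval has Δρ < 0: lighter water underlies denser water.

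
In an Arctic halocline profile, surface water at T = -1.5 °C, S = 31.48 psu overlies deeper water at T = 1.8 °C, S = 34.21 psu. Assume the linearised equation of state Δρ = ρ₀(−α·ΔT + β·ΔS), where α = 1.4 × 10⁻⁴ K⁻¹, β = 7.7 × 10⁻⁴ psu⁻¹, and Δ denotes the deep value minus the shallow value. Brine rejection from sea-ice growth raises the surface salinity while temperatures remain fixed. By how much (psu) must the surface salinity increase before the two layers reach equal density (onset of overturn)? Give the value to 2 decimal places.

2.13 psu

Neutral buoyancy requires −α(T_deep − T_surf) + β(S_deep − S_surf′) = 0.
S_surf′ = S_deep − (α/β)·ΔT = 34.21 − (1.4 × 10⁻⁴/7.7 × 10⁻⁴)·(+3.3) = 33.6100 psu.
Increase required: 33.6100 − 31.48 = 2.1300 psu.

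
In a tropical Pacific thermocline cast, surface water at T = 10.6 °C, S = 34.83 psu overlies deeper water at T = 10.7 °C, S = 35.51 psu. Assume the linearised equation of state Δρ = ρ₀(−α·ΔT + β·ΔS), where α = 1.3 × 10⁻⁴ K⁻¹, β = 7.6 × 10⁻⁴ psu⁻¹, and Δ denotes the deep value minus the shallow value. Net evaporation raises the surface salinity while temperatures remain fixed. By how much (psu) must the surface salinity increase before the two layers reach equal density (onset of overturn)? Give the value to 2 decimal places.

Neutral buoyancy requires −α(T_deep − T_surf) + β(S_deep − S_surf′) = 0.
S_surf′ = S_deep − (α/β)·ΔT = 35.51 − (1.3 × 10⁻⁴/7.6 × 10⁻⁴)·(+0.1) = 35.4929 psu.
Increase required: 35.4929 − 34.83 = 0.6629 psu.

0.66 psu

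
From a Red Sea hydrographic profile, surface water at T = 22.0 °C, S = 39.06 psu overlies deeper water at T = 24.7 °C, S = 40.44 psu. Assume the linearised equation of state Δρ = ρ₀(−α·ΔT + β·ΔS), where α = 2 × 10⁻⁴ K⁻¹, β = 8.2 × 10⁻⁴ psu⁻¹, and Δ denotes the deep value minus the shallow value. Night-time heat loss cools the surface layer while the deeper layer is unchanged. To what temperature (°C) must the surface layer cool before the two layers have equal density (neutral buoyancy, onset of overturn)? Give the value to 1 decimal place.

Neutral buoyancy requires Δρ = 0, i.e. −α(T_deep − T_surf′) + β(S_deep − S_surf) = 0.
T_surf′ = T_deep − (β/α)·ΔS = 24.7 − (8.2 × 10⁻⁴/2 × 10⁻⁴)·(+1.38) = 19.042 °C.
Cooling required: 22.0 − (19.042) = 2.958 °C.

19.0 °C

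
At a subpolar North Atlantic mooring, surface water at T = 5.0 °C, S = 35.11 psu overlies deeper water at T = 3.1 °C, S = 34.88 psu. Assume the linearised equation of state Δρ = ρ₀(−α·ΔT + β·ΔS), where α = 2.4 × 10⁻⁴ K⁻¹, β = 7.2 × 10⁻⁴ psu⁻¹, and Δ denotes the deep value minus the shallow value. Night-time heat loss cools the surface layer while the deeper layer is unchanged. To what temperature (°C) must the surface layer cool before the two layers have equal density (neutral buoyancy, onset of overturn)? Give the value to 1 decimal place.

Neutral buoyancy requires Δρ = 0, i.e. −α(T_deep − T_surf′) + β(S_deep − S_surf) = 0.
T_surf′ = T_deep − (β/α)·ΔS = 3.1 − (7.2 × 10⁻⁴/2.4 × 10⁻⁴)·(-0.23) = 3.790 °C.
Cooling required: 5.0 − (3.790) = 1.210 °C.

3.8 °C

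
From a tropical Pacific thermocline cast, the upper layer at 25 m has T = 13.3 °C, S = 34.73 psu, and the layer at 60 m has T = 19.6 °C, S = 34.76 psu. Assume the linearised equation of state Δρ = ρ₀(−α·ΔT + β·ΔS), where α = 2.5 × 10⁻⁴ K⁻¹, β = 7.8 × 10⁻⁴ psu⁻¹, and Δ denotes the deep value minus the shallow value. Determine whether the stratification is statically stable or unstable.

ΔT = 19.6 − 13.3 = +6.3 K and ΔS = 34.76 − 34.73 = +0.03 psu (deep − shallow).
−αΔT = -1.575 × 10⁻³; βΔS = 2.34 × 10⁻⁵; sum Δρ/ρ₀ = -1.5516 × 10⁻³.
Δρ/ρ₀ < 0, so Δρ < 0: deeper water is lighter → statically unstable; the column would overturn.

unstable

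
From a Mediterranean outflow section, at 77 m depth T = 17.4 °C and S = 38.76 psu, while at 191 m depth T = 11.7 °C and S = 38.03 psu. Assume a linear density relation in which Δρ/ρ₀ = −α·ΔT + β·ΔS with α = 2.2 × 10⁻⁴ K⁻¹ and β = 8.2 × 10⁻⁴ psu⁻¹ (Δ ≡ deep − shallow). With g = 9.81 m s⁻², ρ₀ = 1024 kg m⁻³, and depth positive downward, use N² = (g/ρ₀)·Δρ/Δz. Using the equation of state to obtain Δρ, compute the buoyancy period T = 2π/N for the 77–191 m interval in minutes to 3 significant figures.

ΔT = -5.7 K, ΔS = -0.73 psu (deep − shallow).
Δρ/ρ₀ = −αΔT + βΔS = 1.254 × 10⁻³ − 5.986 × 10⁻⁴ = 6.554 × 10⁻⁴, so Δρ ≈ 0.6711 kg m⁻³.
N² = (g/ρ₀)·Δρ/Δz = g·(Δρ/ρ₀)/Δz = 9.81 × 6.554 × 10⁻⁴ / 114 = 5.6399 × 10⁻⁵ s⁻².
N = √(5.6399 × 10⁻⁵) = 7.5099 × 10⁻³ rad s⁻¹ → T = 2π/N = 836.65 s = 13.944 min ≈ 13.9 min.

13.9 min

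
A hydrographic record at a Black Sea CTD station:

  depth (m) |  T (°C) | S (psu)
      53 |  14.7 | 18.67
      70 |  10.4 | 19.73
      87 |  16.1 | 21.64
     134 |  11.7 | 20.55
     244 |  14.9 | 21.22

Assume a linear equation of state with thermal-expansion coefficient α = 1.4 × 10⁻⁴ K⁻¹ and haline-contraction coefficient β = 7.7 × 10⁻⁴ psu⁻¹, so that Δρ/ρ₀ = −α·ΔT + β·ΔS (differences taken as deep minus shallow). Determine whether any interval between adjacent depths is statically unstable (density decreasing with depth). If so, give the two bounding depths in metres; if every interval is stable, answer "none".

87–134 m

Evaluate Δρ/ρ₀ = −αΔT + βΔS across each adjacent pair:
  53–70 m: −αΔT+βΔS = −(1.4 × 10⁻⁴)(-4.3)+(7.7 × 10⁻⁴)(+1.06) = 1.4 × 10⁻³ → stable
  70–87 m: −αΔT+βΔS = −(1.4 × 10⁻⁴)(+5.7)+(7.7 × 10⁻⁴)(+1.91) = 6.7 × 10⁻⁴ → stable
  87–134 m: −αΔT+βΔS = −(1.4 × 10⁻⁴)(-4.4)+(7.7 × 10⁻⁴)(-1.09) = -2.2 × 10⁻⁴ → UNSTABLE
  134–244 m: −αΔT+βΔS = −(1.4 × 10⁻⁴)(+3.2)+(7.7 × 10⁻⁴)(+0.67) = 6.8 × 10⁻⁵ → stable
The 87–134 m interval has Δρ < 0: lighter water underlies denser water.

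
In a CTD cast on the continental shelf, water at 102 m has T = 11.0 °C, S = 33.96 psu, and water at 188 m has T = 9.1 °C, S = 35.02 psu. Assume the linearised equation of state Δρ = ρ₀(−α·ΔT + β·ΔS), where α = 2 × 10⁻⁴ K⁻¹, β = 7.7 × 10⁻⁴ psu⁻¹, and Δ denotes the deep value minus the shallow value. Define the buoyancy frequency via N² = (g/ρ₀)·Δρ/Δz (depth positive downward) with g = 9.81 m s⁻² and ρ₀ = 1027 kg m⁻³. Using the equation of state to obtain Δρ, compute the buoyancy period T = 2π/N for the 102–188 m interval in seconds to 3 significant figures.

538 s

ΔT = -1.9 K, ΔS = +1.06 psu (deep − shallow).
Δρ/ρ₀ = −αΔT + βΔS = 3.80 × 10⁻⁴ + 8.162 × 10⁻⁴ = 1.1962 × 10⁻³, so Δρ ≈ 1.228 kg m⁻³.
N² = (g/ρ₀)·Δρ/Δz = g·(Δρ/ρ₀)/Δz = 9.81 × 1.1962 × 10⁻³ / 86 = 1.3645 × 10⁻⁴ s⁻².
N = √(1.3645 × 10⁻⁴) = 0.011681 rad s⁻¹ → T = 2π/N = 537.90 s ≈ 538 s.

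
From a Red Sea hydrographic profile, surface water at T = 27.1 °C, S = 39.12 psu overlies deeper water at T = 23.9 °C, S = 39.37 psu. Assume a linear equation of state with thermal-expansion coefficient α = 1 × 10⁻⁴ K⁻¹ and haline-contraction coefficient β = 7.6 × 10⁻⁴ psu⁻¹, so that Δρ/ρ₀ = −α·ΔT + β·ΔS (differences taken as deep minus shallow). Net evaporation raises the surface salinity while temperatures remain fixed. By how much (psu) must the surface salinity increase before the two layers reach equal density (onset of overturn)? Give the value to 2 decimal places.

0.67 psu

Neutral buoyancy requires −α(T_deep − T_surf) + β(S_deep − S_surf′) = 0.
S_surf′ = S_deep − (α/β)·ΔT = 39.37 − (1 × 10⁻⁴/7.6 × 10⁻⁴)·(-3.2) = 39.7911 psu.
Increase required: 39.7911 − 39.12 = 0.6711 psu.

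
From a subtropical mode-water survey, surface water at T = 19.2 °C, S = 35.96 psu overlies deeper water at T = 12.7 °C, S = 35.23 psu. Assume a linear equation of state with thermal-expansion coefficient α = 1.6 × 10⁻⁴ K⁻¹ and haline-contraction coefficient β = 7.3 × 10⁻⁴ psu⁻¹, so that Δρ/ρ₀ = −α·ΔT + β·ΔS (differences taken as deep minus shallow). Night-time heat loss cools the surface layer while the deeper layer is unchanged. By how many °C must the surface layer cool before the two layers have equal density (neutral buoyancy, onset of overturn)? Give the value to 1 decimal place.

3.2 °C

Neutral buoyancy requires Δρ = 0, i.e. −α(T_deep − T_surf′) + β(S_deep − S_surf) = 0.
T_surf′ = T_deep − (β/α)·ΔS = 12.7 − (7.3 × 10⁻⁴/1.6 × 10⁻⁴)·(-0.73) = 16.031 °C.
Cooling required: 19.2 − (16.031) = 3.169 °C.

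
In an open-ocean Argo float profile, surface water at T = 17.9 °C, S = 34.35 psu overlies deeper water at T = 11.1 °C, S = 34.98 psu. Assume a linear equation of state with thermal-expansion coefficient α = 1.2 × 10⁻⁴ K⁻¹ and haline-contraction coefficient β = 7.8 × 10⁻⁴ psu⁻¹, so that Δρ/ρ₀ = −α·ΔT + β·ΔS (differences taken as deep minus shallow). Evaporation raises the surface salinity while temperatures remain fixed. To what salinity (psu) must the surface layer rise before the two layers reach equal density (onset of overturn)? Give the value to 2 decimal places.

36.03 psu

Neutral buoyancy requires −α(T_deep − T_surf) + β(S_deep − S_surf′) = 0.
S_surf′ = S_deep − (α/β)·ΔT = 34.98 − (1.2 × 10⁻⁴/7.8 × 10⁻⁴)·(-6.8) = 36.0262 psu.
Increase required: 36.0262 − 34.35 = 1.6762 psu.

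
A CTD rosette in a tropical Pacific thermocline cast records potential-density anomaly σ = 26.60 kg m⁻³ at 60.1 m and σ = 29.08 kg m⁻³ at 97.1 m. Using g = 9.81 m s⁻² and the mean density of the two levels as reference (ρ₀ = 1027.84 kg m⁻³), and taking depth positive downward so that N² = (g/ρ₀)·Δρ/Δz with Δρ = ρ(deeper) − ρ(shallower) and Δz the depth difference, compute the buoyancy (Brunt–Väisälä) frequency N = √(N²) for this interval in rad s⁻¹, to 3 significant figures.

0.0253 rad s⁻¹

Δρ = 1029.08 − 1026.60 = 2.48 kg m⁻³ over Δz = 97.1 − 60.1 = 37 m.
N² = (9.81/1027.84) × (2.48/37) = 6.3973 × 10⁻⁴ s⁻².
N = √(6.3973 × 10⁻⁴) = 0.025293 rad s⁻¹ ≈ 0.0253 rad s⁻¹.
N² > 0, so the interval is statically stable.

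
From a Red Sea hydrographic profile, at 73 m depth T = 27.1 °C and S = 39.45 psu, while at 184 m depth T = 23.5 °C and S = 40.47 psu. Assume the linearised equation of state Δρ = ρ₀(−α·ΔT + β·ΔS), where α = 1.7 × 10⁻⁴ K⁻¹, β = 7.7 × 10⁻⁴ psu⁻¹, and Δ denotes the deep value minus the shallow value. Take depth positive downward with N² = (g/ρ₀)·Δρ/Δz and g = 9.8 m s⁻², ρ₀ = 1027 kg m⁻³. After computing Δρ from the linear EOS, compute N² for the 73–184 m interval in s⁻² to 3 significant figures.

ΔT = -3.6 K, ΔS = +1.02 psu (deep − shallow).
Δρ/ρ₀ = −αΔT + βΔS = 6.12 × 10⁻⁴ + 7.854 × 10⁻⁴ = 1.3974 × 10⁻³, so Δρ ≈ 1.435 kg m⁻³.
N² = (g/ρ₀)·Δρ/Δz = g·(Δρ/ρ₀)/Δz = 9.8 × 1.3974 × 10⁻³ / 111 = 1.2337 × 10⁻⁴ s⁻² ≈ 1.23 × 10⁻⁴ s⁻².

1.23 × 10⁻⁴ s⁻²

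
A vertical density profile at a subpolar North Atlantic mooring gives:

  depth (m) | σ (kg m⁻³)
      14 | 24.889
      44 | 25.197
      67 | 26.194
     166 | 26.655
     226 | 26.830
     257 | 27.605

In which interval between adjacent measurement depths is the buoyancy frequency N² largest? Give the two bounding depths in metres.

44–67 m

Compute the density gradient over each adjacent pair:
  14–44 m: Δρ/Δz = 0.308/30 = 0.010 kg m⁻⁴
  44–67 m: Δρ/Δz = 0.997/23 = 0.043 kg m⁻⁴
  67–166 m: Δρ/Δz = 0.461/99 = 4.7 × 10⁻³ kg m⁻⁴
  166–226 m: Δρ/Δz = 0.175/60 = 2.9 × 10⁻³ kg m⁻⁴
  226–257 m: Δρ/Δz = 0.775/31 = 0.025 kg m⁻⁴
The largest gradient is in the 44–67 m interval — the pycnocline.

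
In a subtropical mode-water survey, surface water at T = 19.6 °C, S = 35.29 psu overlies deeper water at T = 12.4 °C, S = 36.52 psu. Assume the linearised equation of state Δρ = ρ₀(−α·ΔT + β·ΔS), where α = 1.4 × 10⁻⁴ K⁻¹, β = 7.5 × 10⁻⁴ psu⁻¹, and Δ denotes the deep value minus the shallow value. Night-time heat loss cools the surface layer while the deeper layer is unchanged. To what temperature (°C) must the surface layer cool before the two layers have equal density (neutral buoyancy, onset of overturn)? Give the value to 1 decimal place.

5.8 °C

Neutral buoyancy requires Δρ = 0, i.e. −α(T_deep − T_surf′) + β(S_deep − S_surf) = 0.
T_surf′ = T_deep − (β/α)·ΔS = 12.4 − (7.5 × 10⁻⁴/1.4 × 10⁻⁴)·(+1.23) = 5.811 °C.
Cooling required: 19.6 − (5.811) = 13.789 °C.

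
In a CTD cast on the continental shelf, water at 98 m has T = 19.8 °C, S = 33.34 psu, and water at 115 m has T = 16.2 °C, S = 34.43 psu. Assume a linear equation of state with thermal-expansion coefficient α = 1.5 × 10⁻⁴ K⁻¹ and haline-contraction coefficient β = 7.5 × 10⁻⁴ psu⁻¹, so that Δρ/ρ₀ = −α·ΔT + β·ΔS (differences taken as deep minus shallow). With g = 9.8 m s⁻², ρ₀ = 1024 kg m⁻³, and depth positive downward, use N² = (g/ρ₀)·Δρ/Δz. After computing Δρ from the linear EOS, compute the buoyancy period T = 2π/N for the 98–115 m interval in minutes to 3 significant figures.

ΔT = -3.6 K, ΔS = +1.09 psu (deep − shallow).
Δρ/ρ₀ = −αΔT + βΔS = 5.40 × 10⁻⁴ + 8.175 × 10⁻⁴ = 1.3575 × 10⁻³, so Δρ ≈ 1.390 kg m⁻³.
N² = (g/ρ₀)·Δρ/Δz = g·(Δρ/ρ₀)/Δz = 9.8 × 1.3575 × 10⁻³ / 17 = 7.8256 × 10⁻⁴ s⁻².
N = √(7.8256 × 10⁻⁴) = 0.027974 rad s⁻¹ → T = 2π/N = 224.61 s = 3.7435 min ≈ 3.74 min.

3.74 min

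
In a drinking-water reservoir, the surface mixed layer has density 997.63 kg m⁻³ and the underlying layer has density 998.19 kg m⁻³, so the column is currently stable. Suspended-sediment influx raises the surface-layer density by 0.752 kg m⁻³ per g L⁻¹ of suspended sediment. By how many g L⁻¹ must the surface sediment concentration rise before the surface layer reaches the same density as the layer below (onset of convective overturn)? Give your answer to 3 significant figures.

0.745 g L⁻¹

Density deficit of the surface layer: 998.19 − 997.63 = 0.56 kg m⁻³.
Required change = 0.56 / 0.752 = 0.745 g L⁻¹.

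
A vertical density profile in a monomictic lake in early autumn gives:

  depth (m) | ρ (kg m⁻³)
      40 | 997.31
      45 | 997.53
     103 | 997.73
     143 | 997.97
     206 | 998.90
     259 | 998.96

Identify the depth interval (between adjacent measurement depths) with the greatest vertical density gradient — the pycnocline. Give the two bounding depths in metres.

40–45 m

Compute the density gradient over each adjacent pair:
  40–45 m: Δρ/Δz = 0.22/5 = 0.044 kg m⁻⁴
  45–103 m: Δρ/Δz = 0.20/58 = 3.4 × 10⁻³ kg m⁻⁴
  103–143 m: Δρ/Δz = 0.24/40 = 6.0 × 10⁻³ kg m⁻⁴
  143–206 m: Δρ/Δz = 0.93/63 = 0.015 kg m⁻⁴
  206–259 m: Δρ/Δz = 0.06/53 = 1.1 × 10⁻³ kg m⁻⁴
The largest gradient is in the 40–45 m interval — the pycnocline.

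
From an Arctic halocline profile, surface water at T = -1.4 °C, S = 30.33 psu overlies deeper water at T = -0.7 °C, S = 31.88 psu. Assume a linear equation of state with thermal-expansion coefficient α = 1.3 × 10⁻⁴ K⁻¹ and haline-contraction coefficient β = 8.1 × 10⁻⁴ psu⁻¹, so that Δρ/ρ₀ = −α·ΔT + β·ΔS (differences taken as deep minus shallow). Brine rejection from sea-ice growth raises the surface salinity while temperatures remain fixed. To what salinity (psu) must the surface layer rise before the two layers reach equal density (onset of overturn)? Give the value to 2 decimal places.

Neutral buoyancy requires −α(T_deep − T_surf) + β(S_deep − S_surf′) = 0.
S_surf′ = S_deep − (α/β)·ΔT = 31.88 − (1.3 × 10⁻⁴/8.1 × 10⁻⁴)·(+0.7) = 31.7677 psu.
Increase required: 31.7677 − 30.33 = 1.4377 psu.

31.77 psu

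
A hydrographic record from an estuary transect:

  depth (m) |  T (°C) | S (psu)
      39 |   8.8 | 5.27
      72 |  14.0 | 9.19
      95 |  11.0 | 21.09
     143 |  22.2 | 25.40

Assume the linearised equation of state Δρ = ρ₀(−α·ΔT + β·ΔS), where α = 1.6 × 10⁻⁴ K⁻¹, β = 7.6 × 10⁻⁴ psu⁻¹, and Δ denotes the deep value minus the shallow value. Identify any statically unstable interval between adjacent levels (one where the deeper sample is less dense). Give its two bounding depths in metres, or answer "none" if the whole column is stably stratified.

none

Evaluate Δρ/ρ₀ = −αΔT + βΔS across each adjacent pair:
  39–72 m: −αΔT+βΔS = −(1.6 × 10⁻⁴)(+5.2)+(7.6 × 10⁻⁴)(+3.92) = 2.1 × 10⁻³ → stable
  72–95 m: −αΔT+βΔS = −(1.6 × 10⁻⁴)(-3.0)+(7.6 × 10⁻⁴)(+11.90) = 9.5 × 10⁻³ → stable
  95–143 m: −αΔT+βΔS = −(1.6 × 10⁻⁴)(+11.2)+(7.6 × 10⁻⁴)(+4.31) = 1.5 × 10⁻³ → stable
Every interval has Δρ > 0: the column is stably stratified throughout.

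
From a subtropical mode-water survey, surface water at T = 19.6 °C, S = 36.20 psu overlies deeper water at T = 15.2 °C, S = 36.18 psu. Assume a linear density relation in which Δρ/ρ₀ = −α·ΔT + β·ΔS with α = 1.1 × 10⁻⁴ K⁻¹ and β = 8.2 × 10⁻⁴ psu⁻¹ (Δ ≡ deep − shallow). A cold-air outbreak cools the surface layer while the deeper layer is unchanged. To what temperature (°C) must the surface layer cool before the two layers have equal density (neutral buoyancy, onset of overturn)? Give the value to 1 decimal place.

15.3 °C

Neutral buoyancy requires Δρ = 0, i.e. −α(T_deep − T_surf′) + β(S_deep − S_surf) = 0.
T_surf′ = T_deep − (β/α)·ΔS = 15.2 − (8.2 × 10⁻⁴/1.1 × 10⁻⁴)·(-0.02) = 15.349 °C.
Cooling required: 19.6 − (15.349) = 4.251 °C.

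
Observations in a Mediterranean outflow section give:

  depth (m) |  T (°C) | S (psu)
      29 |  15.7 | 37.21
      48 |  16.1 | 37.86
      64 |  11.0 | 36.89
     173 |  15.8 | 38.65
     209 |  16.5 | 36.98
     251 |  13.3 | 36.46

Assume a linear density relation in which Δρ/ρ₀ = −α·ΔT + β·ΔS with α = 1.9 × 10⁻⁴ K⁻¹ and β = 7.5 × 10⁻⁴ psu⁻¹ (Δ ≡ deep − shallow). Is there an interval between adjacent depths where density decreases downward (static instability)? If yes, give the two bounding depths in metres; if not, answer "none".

173–209 m

Evaluate Δρ/ρ₀ = −αΔT + βΔS across each adjacent pair:
  29–48 m: −αΔT+βΔS = −(1.9 × 10⁻⁴)(+0.4)+(7.5 × 10⁻⁴)(+0.65) = 4.1 × 10⁻⁴ → stable
  48–64 m: −αΔT+βΔS = −(1.9 × 10⁻⁴)(-5.1)+(7.5 × 10⁻⁴)(-0.97) = 2.4 × 10⁻⁴ → stable
  64–173 m: −αΔT+βΔS = −(1.9 × 10⁻⁴)(+4.8)+(7.5 × 10⁻⁴)(+1.76) = 4.1 × 10⁻⁴ → stable
  173–209 m: −αΔT+βΔS = −(1.9 × 10⁻⁴)(+0.7)+(7.5 × 10⁻⁴)(-1.67) = -1.4 × 10⁻³ → UNSTABLE
  209–251 m: −αΔT+βΔS = −(1.9 × 10⁻⁴)(-3.2)+(7.5 × 10⁻⁴)(-0.52) = 2.2 × 10⁻⁴ → stable
The 173–209 m interval has Δρ < 0: lighter water underlies denser water.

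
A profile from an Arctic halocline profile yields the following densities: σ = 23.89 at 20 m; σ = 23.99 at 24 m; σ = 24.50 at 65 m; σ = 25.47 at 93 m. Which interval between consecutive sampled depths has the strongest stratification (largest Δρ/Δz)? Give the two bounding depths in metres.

65–93 m

Compute the density gradient over each adjacent pair:
  20–24 m: Δρ/Δz = 0.10/4 = 0.025 kg m⁻⁴
  24–65 m: Δρ/Δz = 0.51/41 = 0.012 kg m⁻⁴
  65–93 m: Δρ/Δz = 0.97/28 = 0.035 kg m⁻⁴
The largest gradient is in the 65–93 m interval — the pycnocline.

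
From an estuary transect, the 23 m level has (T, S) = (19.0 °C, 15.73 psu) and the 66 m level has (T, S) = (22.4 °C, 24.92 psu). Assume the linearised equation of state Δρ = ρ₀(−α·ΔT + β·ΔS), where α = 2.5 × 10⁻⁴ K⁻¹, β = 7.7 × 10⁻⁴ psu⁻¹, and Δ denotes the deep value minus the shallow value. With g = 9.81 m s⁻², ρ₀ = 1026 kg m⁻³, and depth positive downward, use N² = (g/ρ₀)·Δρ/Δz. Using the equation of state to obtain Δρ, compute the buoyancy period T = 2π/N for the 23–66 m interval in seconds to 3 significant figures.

ΔT = +3.4 K, ΔS = +9.19 psu (deep − shallow).
Δρ/ρ₀ = −αΔT + βΔS = -8.50 × 10⁻⁴ + 7.0763 × 10⁻³ = 6.2263 × 10⁻³, so Δρ ≈ 6.388 kg m⁻³.
N² = (g/ρ₀)·Δρ/Δz = g·(Δρ/ρ₀)/Δz = 9.81 × 6.2263 × 10⁻³ / 43 = 1.4205 × 10⁻³ s⁻².
N = √(1.4205 × 10⁻³) = 0.037690 rad s⁻¹ → T = 2π/N = 166.71 s ≈ 167 s.

167 s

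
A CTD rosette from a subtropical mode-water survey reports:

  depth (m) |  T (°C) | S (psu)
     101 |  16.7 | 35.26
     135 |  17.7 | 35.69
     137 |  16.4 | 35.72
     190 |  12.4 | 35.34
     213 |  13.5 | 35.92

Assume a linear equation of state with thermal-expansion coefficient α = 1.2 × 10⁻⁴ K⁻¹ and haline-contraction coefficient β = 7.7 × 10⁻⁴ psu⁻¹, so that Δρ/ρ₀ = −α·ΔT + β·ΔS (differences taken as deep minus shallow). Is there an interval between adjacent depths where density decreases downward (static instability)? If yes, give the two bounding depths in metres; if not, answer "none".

Evaluate Δρ/ρ₀ = −αΔT + βΔS across each adjacent pair:
  101–135 m: −αΔT+βΔS = −(1.2 × 10⁻⁴)(+1.0)+(7.7 × 10⁻⁴)(+0.43) = 2.1 × 10⁻⁴ → stable
  135–137 m: −αΔT+βΔS = −(1.2 × 10⁻⁴)(-1.3)+(7.7 × 10⁻⁴)(+0.03) = 1.8 × 10⁻⁴ → stable
  137–190 m: −αΔT+βΔS = −(1.2 × 10⁻⁴)(-4.0)+(7.7 × 10⁻⁴)(-0.38) = 1.9 × 10⁻⁴ → stable
  190–213 m: −αΔT+βΔS = −(1.2 × 10⁻⁴)(+1.1)+(7.7 × 10⁻⁴)(+0.58) = 3.1 × 10⁻⁴ → stable
Every interval has Δρ > 0: the column is stably stratified throughout.

none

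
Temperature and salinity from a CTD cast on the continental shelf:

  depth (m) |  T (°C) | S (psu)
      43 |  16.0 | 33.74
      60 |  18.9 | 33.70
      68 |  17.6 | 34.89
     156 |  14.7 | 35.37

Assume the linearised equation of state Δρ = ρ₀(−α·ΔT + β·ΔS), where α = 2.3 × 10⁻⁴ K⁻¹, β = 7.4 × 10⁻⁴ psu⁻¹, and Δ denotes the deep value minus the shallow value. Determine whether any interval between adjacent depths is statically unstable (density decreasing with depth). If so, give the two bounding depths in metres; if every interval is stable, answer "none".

Evaluate Δρ/ρ₀ = −αΔT + βΔS across each adjacent pair:
  43–60 m: −αΔT+βΔS = −(2.3 × 10⁻⁴)(+2.9)+(7.4 × 10⁻⁴)(-0.04) = -7.0 × 10⁻⁴ → UNSTABLE
  60–68 m: −αΔT+βΔS = −(2.3 × 10⁻⁴)(-1.3)+(7.4 × 10⁻⁴)(+1.19) = 1.2 × 10⁻³ → stable
  68–156 m: −αΔT+βΔS = −(2.3 × 10⁻⁴)(-2.9)+(7.4 × 10⁻⁴)(+0.48) = 1.0 × 10⁻³ → stable
The 43–60 m interval has Δρ < 0: lighter water underlies denser water.

43–60 m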